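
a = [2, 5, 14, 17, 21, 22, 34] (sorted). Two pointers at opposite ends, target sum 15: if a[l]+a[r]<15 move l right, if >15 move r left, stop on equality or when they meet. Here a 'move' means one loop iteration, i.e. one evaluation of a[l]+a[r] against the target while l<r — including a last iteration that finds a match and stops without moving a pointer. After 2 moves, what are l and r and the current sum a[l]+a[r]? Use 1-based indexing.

l=1 r=7: 2+34=36 >15, r--
l=1 r=6: 2+22=24 >15, r--

l=1, r=5, sum=23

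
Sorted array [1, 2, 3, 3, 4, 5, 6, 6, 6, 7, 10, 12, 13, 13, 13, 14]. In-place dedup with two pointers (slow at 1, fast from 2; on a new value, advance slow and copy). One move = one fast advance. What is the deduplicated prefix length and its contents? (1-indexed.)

slow=1 fast=2: a[fast]=2≠a[slow]=1 write a[2]=2, slow++,fast++
slow=2 fast=3: a[fast]=3≠a[slow]=2 write a[3]=3, slow++,fast++
slow=3 fast=4: a[fast]=3=a[slow] dup, fast++
slow=3 fast=5: a[fast]=4≠a[slow]=3 write a[4]=4, slow++,fast++
slow=4 fast=6: a[fast]=5≠a[slow]=4 write a[5]=5, slow++,fast++
slow=5 fast=7: a[fast]=6≠a[slow]=5 write a[6]=6, slow++,fast++
slow=6 fast=8: a[fast]=6=a[slow] dup, fast++
slow=6 fast=9: a[fast]=6=a[slow] dup, fast++
slow=6 fast=10: a[fast]=7≠a[slow]=6 write a[7]=7, slow++,fast++
slow=7 fast=11: a[fast]=10≠a[slow]=7 write a[8]=10, slow++,fast++
slow=8 fast=12: a[fast]=12≠a[slow]=10 write a[9]=12, slow++,fast++
slow=9 fast=13: a[fast]=13≠a[slow]=12 write a[10]=13, slow++,fast++
slow=10 fast=14: a[fast]=13=a[slow] dup, fast++
slow=10 fast=15: a[fast]=13=a[slow] dup, fast++
slow=10 fast=16: a[fast]=14≠a[slow]=13 write a[11]=14, slow++,fast++

length 11; prefix = [1, 2, 3, 4, 5, 6, 7, 10, 12, 13, 14]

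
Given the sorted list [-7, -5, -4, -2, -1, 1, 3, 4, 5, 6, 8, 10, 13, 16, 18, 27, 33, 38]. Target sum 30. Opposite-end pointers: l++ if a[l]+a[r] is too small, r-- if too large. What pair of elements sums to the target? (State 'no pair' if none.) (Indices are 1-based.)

[1,18] -7+38=31 >30 → r--
[1,17] -7+33=26 <30 → l++
[2,17] -5+33=28 <30 → l++
[3,17] -4+33=29 <30 → l++
[4,17] -2+33=31 >30 → r--
[4,16] -2+27=25 <30 → l++
[5,16] -1+27=26 <30 → l++
[6,16] 1+27=28 <30 → l++
[7,16] 3+27=30 → found

(3, 27)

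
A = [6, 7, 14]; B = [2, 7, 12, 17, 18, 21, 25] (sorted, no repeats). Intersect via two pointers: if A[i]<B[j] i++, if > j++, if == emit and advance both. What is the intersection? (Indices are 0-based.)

[i=0,j=0] 6>2 → j++
[i=0,j=1] 6<7 → i++
[i=1,j=1] 7==7 emit → i++,j++
[i=2,j=2] 14>12 → j++
[i=2,j=3] 14<17 → i++

intersection = [7]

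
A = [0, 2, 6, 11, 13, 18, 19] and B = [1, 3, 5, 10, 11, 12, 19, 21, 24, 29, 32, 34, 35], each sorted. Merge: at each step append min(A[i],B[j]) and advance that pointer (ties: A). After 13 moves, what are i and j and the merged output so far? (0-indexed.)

i=7, j=6, merged so far=[0, 1, 2, 3, 5, 6, 10, 11, 11, 12, 13, 18, 19]

i=0 j=0: A[i]=0<=B[j]=1 take 0, i++
i=1 j=0: A[i]=2>B[j]=1 take 1, j++
i=1 j=1: A[i]=2<=B[j]=3 take 2, i++
i=2 j=1: A[i]=6>B[j]=3 take 3, j++
i=2 j=2: A[i]=6>B[j]=5 take 5, j++
i=2 j=3: A[i]=6<=B[j]=10 take 6, i++
i=3 j=3: A[i]=11>B[j]=10 take 10, j++
i=3 j=4: A[i]=11<=B[j]=11 take 11, i++
i=4 j=4: A[i]=13>B[j]=11 take 11, j++
i=4 j=5: A[i]=13>B[j]=12 take 12, j++
i=4 j=6: A[i]=13<=B[j]=19 take 13, i++
i=5 j=6: A[i]=18<=B[j]=19 take 18, i++
i=6 j=6: A[i]=19<=B[j]=19 take 19, i++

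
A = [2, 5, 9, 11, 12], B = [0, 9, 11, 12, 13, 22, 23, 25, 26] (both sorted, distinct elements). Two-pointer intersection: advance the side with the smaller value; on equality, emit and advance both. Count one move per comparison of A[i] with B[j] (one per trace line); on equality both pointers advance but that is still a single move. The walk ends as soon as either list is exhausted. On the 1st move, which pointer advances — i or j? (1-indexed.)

[i=1,j=1] 2>0 → j++

j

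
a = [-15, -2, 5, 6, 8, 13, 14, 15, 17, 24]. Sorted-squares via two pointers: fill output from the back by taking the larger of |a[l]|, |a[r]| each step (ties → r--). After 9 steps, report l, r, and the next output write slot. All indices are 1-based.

l=1 r=10: |-15|<=|24| out[10]=576, r--
l=1 r=9: |-15|<=|17| out[9]=289, r--
l=1 r=8: |-15|<=|15| out[8]=225, r--
l=1 r=7: |-15|>|14| out[7]=225, l++
l=2 r=7: |-2|<=|14| out[6]=196, r--
l=2 r=6: |-2|<=|13| out[5]=169, r--
l=2 r=5: |-2|<=|8| out[4]=64, r--
l=2 r=4: |-2|<=|6| out[3]=36, r--
l=2 r=3: |-2|<=|5| out[2]=25, r--

l=2, r=2, next write slot=1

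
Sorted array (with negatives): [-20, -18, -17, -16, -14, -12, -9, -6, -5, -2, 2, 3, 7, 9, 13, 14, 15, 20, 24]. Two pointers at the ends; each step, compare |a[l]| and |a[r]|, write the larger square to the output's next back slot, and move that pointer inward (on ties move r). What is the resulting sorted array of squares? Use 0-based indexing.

[0,18] |-20|<=|24| out[18]=576 → r--
[0,17] |-20|<=|20| out[17]=400 → r--
[0,16] |-20|>|15| out[16]=400 → l++
[1,16] |-18|>|15| out[15]=324 → l++
[2,16] |-17|>|15| out[14]=289 → l++
[3,16] |-16|>|15| out[13]=256 → l++
[4,16] |-14|<=|15| out[12]=225 → r--
[4,15] |-14|<=|14| out[11]=196 → r--
[4,14] |-14|>|13| out[10]=196 → l++
[5,14] |-12|<=|13| out[9]=169 → r--
[5,13] |-12|>|9| out[8]=144 → l++
[6,13] |-9|<=|9| out[7]=81 → r--
[6,12] |-9|>|7| out[6]=81 → l++
[7,12] |-6|<=|7| out[5]=49 → r--
[7,11] |-6|>|3| out[4]=36 → l++
[8,11] |-5|>|3| out[3]=25 → l++
[9,11] |-2|<=|3| out[2]=9 → r--
[9,10] |-2|<=|2| out[1]=4 → r--
[9,9] |-2|<=|-2| out[0]=4 → r--

[4, 4, 9, 25, 36, 49, 81, 81, 144, 169, 196, 196, 225, 256, 289, 324, 400, 400, 576]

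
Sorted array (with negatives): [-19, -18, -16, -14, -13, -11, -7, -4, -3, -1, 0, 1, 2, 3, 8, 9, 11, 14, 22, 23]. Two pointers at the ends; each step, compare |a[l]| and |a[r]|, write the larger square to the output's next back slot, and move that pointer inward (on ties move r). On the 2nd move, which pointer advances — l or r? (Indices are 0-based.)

r

l=0 r=19: |-19|<=|23| out[19]=529, r--
l=0 r=18: |-19|<=|22| out[18]=484, r--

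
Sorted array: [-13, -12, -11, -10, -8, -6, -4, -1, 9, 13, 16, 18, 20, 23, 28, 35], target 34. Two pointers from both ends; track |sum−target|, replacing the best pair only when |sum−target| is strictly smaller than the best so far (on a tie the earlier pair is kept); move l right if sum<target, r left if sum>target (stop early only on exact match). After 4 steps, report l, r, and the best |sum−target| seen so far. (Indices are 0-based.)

l=4, r=15, best |Δ|=9

l=0 r=15: -13+35=22 d=12 *, l++
l=1 r=15: -12+35=23 d=11 *, l++
l=2 r=15: -11+35=24 d=10 *, l++
l=3 r=15: -10+35=25 d=9 *, l++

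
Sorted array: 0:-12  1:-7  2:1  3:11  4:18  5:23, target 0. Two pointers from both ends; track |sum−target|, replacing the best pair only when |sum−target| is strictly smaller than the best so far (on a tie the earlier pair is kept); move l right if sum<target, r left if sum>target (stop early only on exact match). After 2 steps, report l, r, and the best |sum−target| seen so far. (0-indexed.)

l=0, r=3, best |Δ|=6

l=0 r=5: -12+23=11 d=11 *, r--
l=0 r=4: -12+18=6 d=6 *, r--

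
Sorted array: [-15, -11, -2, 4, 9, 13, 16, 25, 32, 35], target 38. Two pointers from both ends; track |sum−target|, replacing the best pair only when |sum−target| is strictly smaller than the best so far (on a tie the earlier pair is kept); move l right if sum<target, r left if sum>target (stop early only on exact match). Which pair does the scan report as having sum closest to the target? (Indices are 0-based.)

pair (13, 25) with sum 38 (|Δ|=0)

[0,9] -15+35=20 d=18 * → l++
[1,9] -11+35=24 d=14 * → l++
[2,9] -2+35=33 d=5 * → l++
[3,9] 4+35=39 d=1 * → r--
[3,8] 4+32=36 d=2 → l++
[4,8] 9+32=41 d=3 → r--
[4,7] 9+25=34 d=4 → l++
[5,7] 13+25=38 d=0 * → stop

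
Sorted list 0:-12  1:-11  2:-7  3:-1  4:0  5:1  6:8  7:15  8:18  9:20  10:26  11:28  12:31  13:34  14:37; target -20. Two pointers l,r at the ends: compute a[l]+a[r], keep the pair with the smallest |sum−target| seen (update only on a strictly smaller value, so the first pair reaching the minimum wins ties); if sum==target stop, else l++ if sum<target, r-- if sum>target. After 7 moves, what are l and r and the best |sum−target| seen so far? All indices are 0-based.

l=0, r=7, best |Δ|=26

[0,14] -12+37=25 d=45 * → r--
[0,13] -12+34=22 d=42 * → r--
[0,12] -12+31=19 d=39 * → r--
[0,11] -12+28=16 d=36 * → r--
[0,10] -12+26=14 d=34 * → r--
[0,9] -12+20=8 d=28 * → r--
[0,8] -12+18=6 d=26 * → r--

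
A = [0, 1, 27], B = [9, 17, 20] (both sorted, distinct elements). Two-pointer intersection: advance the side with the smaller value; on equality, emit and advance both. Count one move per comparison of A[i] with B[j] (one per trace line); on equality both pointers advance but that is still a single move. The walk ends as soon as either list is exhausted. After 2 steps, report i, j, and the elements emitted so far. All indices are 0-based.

i=2, j=0, emitted=[]

i=0 j=0: 0<9, i++
i=1 j=0: 1<9, i++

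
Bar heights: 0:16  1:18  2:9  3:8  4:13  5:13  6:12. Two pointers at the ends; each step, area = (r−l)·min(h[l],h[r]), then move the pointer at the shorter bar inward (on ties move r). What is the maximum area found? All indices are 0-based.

[0,6] min(16,12)*6=72 best=72 * → r--
[0,5] min(16,13)*5=65 best=72 → r--
[0,4] min(16,13)*4=52 best=72 → r--
[0,3] min(16,8)*3=24 best=72 → r--
[0,2] min(16,9)*2=18 best=72 → r--
[0,1] min(16,18)*1=16 best=72 → l++

max area = 72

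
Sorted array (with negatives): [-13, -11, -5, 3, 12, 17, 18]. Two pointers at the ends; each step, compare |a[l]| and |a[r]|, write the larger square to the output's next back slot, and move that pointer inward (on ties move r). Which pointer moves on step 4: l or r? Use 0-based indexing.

r

[0,6] |-13|<=|18| out[6]=324 → r--
[0,5] |-13|<=|17| out[5]=289 → r--
[0,4] |-13|>|12| out[4]=169 → l++
[1,4] |-11|<=|12| out[3]=144 → r--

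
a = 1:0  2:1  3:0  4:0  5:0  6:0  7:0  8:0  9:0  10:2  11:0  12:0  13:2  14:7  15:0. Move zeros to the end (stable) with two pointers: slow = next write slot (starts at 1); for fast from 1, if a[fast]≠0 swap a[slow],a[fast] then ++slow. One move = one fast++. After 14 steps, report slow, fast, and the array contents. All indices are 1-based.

slow=5, fast=15, a=[1, 2, 2, 7, 0, 0, 0, 0, 0, 0, 0, 0, 0, 0, 0]

(s=1,f=1) a[fast]=0 → fast++
(s=1,f=2) a[fast]=1≠0 swap→a[1]=1 → slow++,fast++
(s=2,f=3) a[fast]=0 → fast++
(s=2,f=4) a[fast]=0 → fast++
(s=2,f=5) a[fast]=0 → fast++
(s=2,f=6) a[fast]=0 → fast++
(s=2,f=7) a[fast]=0 → fast++
(s=2,f=8) a[fast]=0 → fast++
(s=2,f=9) a[fast]=0 → fast++
(s=2,f=10) a[fast]=2≠0 swap→a[2]=2 → slow++,fast++
(s=3,f=11) a[fast]=0 → fast++
(s=3,f=12) a[fast]=0 → fast++
(s=3,f=13) a[fast]=2≠0 swap→a[3]=2 → slow++,fast++
(s=4,f=14) a[fast]=7≠0 swap→a[4]=7 → slow++,fast++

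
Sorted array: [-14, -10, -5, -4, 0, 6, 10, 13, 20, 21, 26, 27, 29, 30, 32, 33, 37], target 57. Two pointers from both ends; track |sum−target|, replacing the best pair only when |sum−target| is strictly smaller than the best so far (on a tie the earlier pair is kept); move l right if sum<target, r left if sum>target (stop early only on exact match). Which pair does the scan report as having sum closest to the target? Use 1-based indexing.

[1,17] -14+37=23 d=34 * → l++
[2,17] -10+37=27 d=30 * → l++
[3,17] -5+37=32 d=25 * → l++
[4,17] -4+37=33 d=24 * → l++
[5,17] 0+37=37 d=20 * → l++
[6,17] 6+37=43 d=14 * → l++
[7,17] 10+37=47 d=10 * → l++
[8,17] 13+37=50 d=7 * → l++
[9,17] 20+37=57 d=0 * → stop

pair (20, 37) with sum 57 (|Δ|=0)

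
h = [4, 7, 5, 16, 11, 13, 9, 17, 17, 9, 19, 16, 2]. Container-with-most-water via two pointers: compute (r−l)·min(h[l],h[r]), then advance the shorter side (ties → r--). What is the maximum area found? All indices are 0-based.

max area = 128

[0,12] min(4,2)*12=24 best=24 * → r--
[0,11] min(4,16)*11=44 best=44 * → l++
[1,11] min(7,16)*10=70 best=70 * → l++
[2,11] min(5,16)*9=45 best=70 → l++
[3,11] min(16,16)*8=128 best=128 * → r--
[3,10] min(16,19)*7=112 best=128 → l++
[4,10] min(11,19)*6=66 best=128 → l++
[5,10] min(13,19)*5=65 best=128 → l++
[6,10] min(9,19)*4=36 best=128 → l++
[7,10] min(17,19)*3=51 best=128 → l++
[8,10] min(17,19)*2=34 best=128 → l++
[9,10] min(9,19)*1=9 best=128 → l++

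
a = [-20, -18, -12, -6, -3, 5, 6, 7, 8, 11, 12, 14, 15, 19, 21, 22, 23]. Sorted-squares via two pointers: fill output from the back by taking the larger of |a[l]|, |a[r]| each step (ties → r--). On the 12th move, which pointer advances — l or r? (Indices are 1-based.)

l=1 r=17: |-20|<=|23| out[17]=529, r--
l=1 r=16: |-20|<=|22| out[16]=484, r--
l=1 r=15: |-20|<=|21| out[15]=441, r--
l=1 r=14: |-20|>|19| out[14]=400, l++
l=2 r=14: |-18|<=|19| out[13]=361, r--
l=2 r=13: |-18|>|15| out[12]=324, l++
l=3 r=13: |-12|<=|15| out[11]=225, r--
l=3 r=12: |-12|<=|14| out[10]=196, r--
l=3 r=11: |-12|<=|12| out[9]=144, r--
l=3 r=10: |-12|>|11| out[8]=144, l++
l=4 r=10: |-6|<=|11| out[7]=121, r--
l=4 r=9: |-6|<=|8| out[6]=64, r--

r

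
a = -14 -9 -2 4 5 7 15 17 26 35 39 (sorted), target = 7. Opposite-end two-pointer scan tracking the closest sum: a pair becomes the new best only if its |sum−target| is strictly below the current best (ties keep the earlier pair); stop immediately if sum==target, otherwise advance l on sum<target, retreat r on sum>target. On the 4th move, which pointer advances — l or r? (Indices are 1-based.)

l

[1,11] -14+39=25 d=18 * → r--
[1,10] -14+35=21 d=14 * → r--
[1,9] -14+26=12 d=5 * → r--
[1,8] -14+17=3 d=4 * → l++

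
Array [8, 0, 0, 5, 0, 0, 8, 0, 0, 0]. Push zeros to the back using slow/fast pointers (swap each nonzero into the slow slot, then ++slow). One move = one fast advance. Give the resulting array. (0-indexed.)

slow=0 fast=0: a[fast]=8≠0 swap→a[0]=8, slow++,fast++
slow=1 fast=1: a[fast]=0, fast++
slow=1 fast=2: a[fast]=0, fast++
slow=1 fast=3: a[fast]=5≠0 swap→a[1]=5, slow++,fast++
slow=2 fast=4: a[fast]=0, fast++
slow=2 fast=5: a[fast]=0, fast++
slow=2 fast=6: a[fast]=8≠0 swap→a[2]=8, slow++,fast++
slow=3 fast=7: a[fast]=0, fast++
slow=3 fast=8: a[fast]=0, fast++
slow=3 fast=9: a[fast]=0, fast++

[8, 5, 8, 0, 0, 0, 0, 0, 0, 0]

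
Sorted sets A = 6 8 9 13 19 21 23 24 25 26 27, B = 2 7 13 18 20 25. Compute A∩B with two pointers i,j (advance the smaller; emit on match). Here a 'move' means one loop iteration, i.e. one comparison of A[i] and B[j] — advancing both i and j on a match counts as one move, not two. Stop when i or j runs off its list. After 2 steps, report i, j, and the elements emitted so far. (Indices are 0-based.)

i=1, j=1, emitted=[]

i=0 j=0: 6>2, j++
i=0 j=1: 6<7, i++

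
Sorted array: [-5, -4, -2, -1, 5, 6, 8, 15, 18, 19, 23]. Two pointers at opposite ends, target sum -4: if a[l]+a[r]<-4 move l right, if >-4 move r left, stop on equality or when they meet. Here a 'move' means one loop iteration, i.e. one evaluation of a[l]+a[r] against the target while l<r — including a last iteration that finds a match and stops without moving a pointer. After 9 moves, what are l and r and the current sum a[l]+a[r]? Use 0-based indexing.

l=0 r=10: -5+23=18 >-4, r--
l=0 r=9: -5+19=14 >-4, r--
l=0 r=8: -5+18=13 >-4, r--
l=0 r=7: -5+15=10 >-4, r--
l=0 r=6: -5+8=3 >-4, r--
l=0 r=5: -5+6=1 >-4, r--
l=0 r=4: -5+5=0 >-4, r--
l=0 r=3: -5+-1=-6 <-4, l++
l=1 r=3: -4+-1=-5 <-4, l++

l=2, r=3, sum=-3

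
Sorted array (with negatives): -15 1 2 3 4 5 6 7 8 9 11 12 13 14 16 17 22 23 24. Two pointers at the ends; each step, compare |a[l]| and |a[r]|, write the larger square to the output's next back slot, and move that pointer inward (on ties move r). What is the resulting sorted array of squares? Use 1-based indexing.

[1, 4, 9, 16, 25, 36, 49, 64, 81, 121, 144, 169, 196, 225, 256, 289, 484, 529, 576]

l=1 r=19: |-15|<=|24| out[19]=576, r--
l=1 r=18: |-15|<=|23| out[18]=529, r--
l=1 r=17: |-15|<=|22| out[17]=484, r--
l=1 r=16: |-15|<=|17| out[16]=289, r--
l=1 r=15: |-15|<=|16| out[15]=256, r--
l=1 r=14: |-15|>|14| out[14]=225, l++
l=2 r=14: |1|<=|14| out[13]=196, r--
l=2 r=13: |1|<=|13| out[12]=169, r--
l=2 r=12: |1|<=|12| out[11]=144, r--
l=2 r=11: |1|<=|11| out[10]=121, r--
l=2 r=10: |1|<=|9| out[9]=81, r--
l=2 r=9: |1|<=|8| out[8]=64, r--
l=2 r=8: |1|<=|7| out[7]=49, r--
l=2 r=7: |1|<=|6| out[6]=36, r--
l=2 r=6: |1|<=|5| out[5]=25, r--
l=2 r=5: |1|<=|4| out[4]=16, r--
l=2 r=4: |1|<=|3| out[3]=9, r--
l=2 r=3: |1|<=|2| out[2]=4, r--
l=2 r=2: |1|<=|1| out[1]=1, r--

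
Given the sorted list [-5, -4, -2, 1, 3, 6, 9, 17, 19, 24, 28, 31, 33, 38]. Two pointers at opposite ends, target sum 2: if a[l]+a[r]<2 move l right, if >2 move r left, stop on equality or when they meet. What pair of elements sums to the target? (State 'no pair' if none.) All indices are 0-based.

l=0 r=13: -5+38=33 >2, r--
l=0 r=12: -5+33=28 >2, r--
l=0 r=11: -5+31=26 >2, r--
l=0 r=10: -5+28=23 >2, r--
l=0 r=9: -5+24=19 >2, r--
l=0 r=8: -5+19=14 >2, r--
l=0 r=7: -5+17=12 >2, r--
l=0 r=6: -5+9=4 >2, r--
l=0 r=5: -5+6=1 <2, l++
l=1 r=5: -4+6=2, found

(-4, 6)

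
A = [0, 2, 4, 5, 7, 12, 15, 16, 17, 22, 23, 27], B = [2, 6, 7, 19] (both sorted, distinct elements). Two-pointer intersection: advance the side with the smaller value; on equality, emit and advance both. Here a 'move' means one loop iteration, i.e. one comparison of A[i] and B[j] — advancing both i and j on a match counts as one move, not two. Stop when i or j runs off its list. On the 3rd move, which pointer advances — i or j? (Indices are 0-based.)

i

[i=0,j=0] 0<2 → i++
[i=1,j=0] 2==2 emit → i++,j++
[i=2,j=1] 4<6 → i++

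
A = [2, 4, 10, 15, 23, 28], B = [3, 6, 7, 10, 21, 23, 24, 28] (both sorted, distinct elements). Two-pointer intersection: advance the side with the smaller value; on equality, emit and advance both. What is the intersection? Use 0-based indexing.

[i=0,j=0] 2<3 → i++
[i=1,j=0] 4>3 → j++
[i=1,j=1] 4<6 → i++
[i=2,j=1] 10>6 → j++
[i=2,j=2] 10>7 → j++
[i=2,j=3] 10==10 emit → i++,j++
[i=3,j=4] 15<21 → i++
[i=4,j=4] 23>21 → j++
[i=4,j=5] 23==23 emit → i++,j++
[i=5,j=6] 28>24 → j++
[i=5,j=7] 28==28 emit → i++,j++

intersection = [10, 23, 28]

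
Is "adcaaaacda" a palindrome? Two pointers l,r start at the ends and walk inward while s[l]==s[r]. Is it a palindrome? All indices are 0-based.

l=0 r=9: 'a'=='a', l++,r--
l=1 r=8: 'd'=='d', l++,r--
l=2 r=7: 'c'=='c', l++,r--
l=3 r=6: 'a'=='a', l++,r--
l=4 r=5: 'a'=='a', l++,r--

palindrome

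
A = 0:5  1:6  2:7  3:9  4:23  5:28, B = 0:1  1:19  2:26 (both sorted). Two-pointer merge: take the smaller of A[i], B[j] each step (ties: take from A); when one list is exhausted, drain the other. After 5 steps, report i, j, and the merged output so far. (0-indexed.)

[i=0,j=0] A[i]=5>B[j]=1 take 1 → j++
[i=0,j=1] A[i]=5<=B[j]=19 take 5 → i++
[i=1,j=1] A[i]=6<=B[j]=19 take 6 → i++
[i=2,j=1] A[i]=7<=B[j]=19 take 7 → i++
[i=3,j=1] A[i]=9<=B[j]=19 take 9 → i++

i=4, j=1, merged so far=[1, 5, 6, 7, 9]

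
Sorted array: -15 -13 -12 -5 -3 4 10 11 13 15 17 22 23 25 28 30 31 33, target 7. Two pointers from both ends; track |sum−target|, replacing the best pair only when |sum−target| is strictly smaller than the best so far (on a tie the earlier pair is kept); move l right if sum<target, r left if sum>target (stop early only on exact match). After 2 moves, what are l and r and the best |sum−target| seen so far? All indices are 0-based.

l=0, r=15, best |Δ|=9

[0,17] -15+33=18 d=11 * → r--
[0,16] -15+31=16 d=9 * → r--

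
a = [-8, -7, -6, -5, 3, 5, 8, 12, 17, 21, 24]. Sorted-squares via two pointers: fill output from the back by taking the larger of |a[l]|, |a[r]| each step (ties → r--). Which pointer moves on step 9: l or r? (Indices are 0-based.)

r

l=0 r=10: |-8|<=|24| out[10]=576, r--
l=0 r=9: |-8|<=|21| out[9]=441, r--
l=0 r=8: |-8|<=|17| out[8]=289, r--
l=0 r=7: |-8|<=|12| out[7]=144, r--
l=0 r=6: |-8|<=|8| out[6]=64, r--
l=0 r=5: |-8|>|5| out[5]=64, l++
l=1 r=5: |-7|>|5| out[4]=49, l++
l=2 r=5: |-6|>|5| out[3]=36, l++
l=3 r=5: |-5|<=|5| out[2]=25, r--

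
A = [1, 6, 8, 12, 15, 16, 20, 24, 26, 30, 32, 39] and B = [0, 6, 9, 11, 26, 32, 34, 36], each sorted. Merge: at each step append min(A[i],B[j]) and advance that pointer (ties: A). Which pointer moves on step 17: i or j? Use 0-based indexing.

[i=0,j=0] A[i]=1>B[j]=0 take 0 → j++
[i=0,j=1] A[i]=1<=B[j]=6 take 1 → i++
[i=1,j=1] A[i]=6<=B[j]=6 take 6 → i++
[i=2,j=1] A[i]=8>B[j]=6 take 6 → j++
[i=2,j=2] A[i]=8<=B[j]=9 take 8 → i++
[i=3,j=2] A[i]=12>B[j]=9 take 9 → j++
[i=3,j=3] A[i]=12>B[j]=11 take 11 → j++
[i=3,j=4] A[i]=12<=B[j]=26 take 12 → i++
[i=4,j=4] A[i]=15<=B[j]=26 take 15 → i++
[i=5,j=4] A[i]=16<=B[j]=26 take 16 → i++
[i=6,j=4] A[i]=20<=B[j]=26 take 20 → i++
[i=7,j=4] A[i]=24<=B[j]=26 take 24 → i++
[i=8,j=4] A[i]=26<=B[j]=26 take 26 → i++
[i=9,j=4] A[i]=30>B[j]=26 take 26 → j++
[i=9,j=5] A[i]=30<=B[j]=32 take 30 → i++
[i=10,j=5] A[i]=32<=B[j]=32 take 32 → i++
[i=11,j=5] A[i]=39>B[j]=32 take 32 → j++

j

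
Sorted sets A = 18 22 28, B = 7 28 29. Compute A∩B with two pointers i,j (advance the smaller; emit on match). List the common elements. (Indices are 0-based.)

[i=0,j=0] 18>7 → j++
[i=0,j=1] 18<28 → i++
[i=1,j=1] 22<28 → i++
[i=2,j=1] 28==28 emit → i++,j++

intersection = [28]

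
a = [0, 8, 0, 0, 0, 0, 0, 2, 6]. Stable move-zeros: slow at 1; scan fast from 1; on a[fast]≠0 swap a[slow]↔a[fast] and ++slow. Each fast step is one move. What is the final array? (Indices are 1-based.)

[8, 2, 6, 0, 0, 0, 0, 0, 0]

slow=1 fast=1: a[fast]=0, fast++
slow=1 fast=2: a[fast]=8≠0 swap→a[1]=8, slow++,fast++
slow=2 fast=3: a[fast]=0, fast++
slow=2 fast=4: a[fast]=0, fast++
slow=2 fast=5: a[fast]=0, fast++
slow=2 fast=6: a[fast]=0, fast++
slow=2 fast=7: a[fast]=0, fast++
slow=2 fast=8: a[fast]=2≠0 swap→a[2]=2, slow++,fast++
slow=3 fast=9: a[fast]=6≠0 swap→a[3]=6, slow++,fast++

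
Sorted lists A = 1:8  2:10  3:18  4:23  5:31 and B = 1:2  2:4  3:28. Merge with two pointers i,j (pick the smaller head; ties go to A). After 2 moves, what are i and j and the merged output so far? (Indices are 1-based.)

i=1, j=3, merged so far=[2, 4]

i=1 j=1: A[i]=8>B[j]=2 take 2, j++
i=1 j=2: A[i]=8>B[j]=4 take 4, j++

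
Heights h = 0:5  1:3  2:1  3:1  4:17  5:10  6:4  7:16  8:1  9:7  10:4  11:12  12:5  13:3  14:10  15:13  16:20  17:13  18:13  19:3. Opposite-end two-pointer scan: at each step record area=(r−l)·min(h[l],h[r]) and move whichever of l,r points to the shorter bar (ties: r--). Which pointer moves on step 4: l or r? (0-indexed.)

l=0 r=19: min(5,3)*19=57 best=57 *, r--
l=0 r=18: min(5,13)*18=90 best=90 *, l++
l=1 r=18: min(3,13)*17=51 best=90, l++
l=2 r=18: min(1,13)*16=16 best=90, l++

l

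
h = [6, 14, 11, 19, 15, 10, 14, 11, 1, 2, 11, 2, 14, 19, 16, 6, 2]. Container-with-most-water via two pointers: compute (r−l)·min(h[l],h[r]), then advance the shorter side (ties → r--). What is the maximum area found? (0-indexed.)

[0,16] min(6,2)*16=32 best=32 * → r--
[0,15] min(6,6)*15=90 best=90 * → r--
[0,14] min(6,16)*14=84 best=90 → l++
[1,14] min(14,16)*13=182 best=182 * → l++
[2,14] min(11,16)*12=132 best=182 → l++
[3,14] min(19,16)*11=176 best=182 → r--
[3,13] min(19,19)*10=190 best=190 * → r--
[3,12] min(19,14)*9=126 best=190 → r--
[3,11] min(19,2)*8=16 best=190 → r--
[3,10] min(19,11)*7=77 best=190 → r--
[3,9] min(19,2)*6=12 best=190 → r--
[3,8] min(19,1)*5=5 best=190 → r--
[3,7] min(19,11)*4=44 best=190 → r--
[3,6] min(19,14)*3=42 best=190 → r--
[3,5] min(19,10)*2=20 best=190 → r--
[3,4] min(19,15)*1=15 best=190 → r--

max area = 190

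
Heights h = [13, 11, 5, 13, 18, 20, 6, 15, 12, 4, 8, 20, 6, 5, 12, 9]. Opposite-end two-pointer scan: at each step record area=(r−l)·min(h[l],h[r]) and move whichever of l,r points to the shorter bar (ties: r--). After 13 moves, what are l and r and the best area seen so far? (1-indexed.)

[1,16] min(13,9)*15=135 best=135 * → r--
[1,15] min(13,12)*14=168 best=168 * → r--
[1,14] min(13,5)*13=65 best=168 → r--
[1,13] min(13,6)*12=72 best=168 → r--
[1,12] min(13,20)*11=143 best=168 → l++
[2,12] min(11,20)*10=110 best=168 → l++
[3,12] min(5,20)*9=45 best=168 → l++
[4,12] min(13,20)*8=104 best=168 → l++
[5,12] min(18,20)*7=126 best=168 → l++
[6,12] min(20,20)*6=120 best=168 → r--
[6,11] min(20,8)*5=40 best=168 → r--
[6,10] min(20,4)*4=16 best=168 → r--
[6,9] min(20,12)*3=36 best=168 → r--

l=6, r=8, best area=168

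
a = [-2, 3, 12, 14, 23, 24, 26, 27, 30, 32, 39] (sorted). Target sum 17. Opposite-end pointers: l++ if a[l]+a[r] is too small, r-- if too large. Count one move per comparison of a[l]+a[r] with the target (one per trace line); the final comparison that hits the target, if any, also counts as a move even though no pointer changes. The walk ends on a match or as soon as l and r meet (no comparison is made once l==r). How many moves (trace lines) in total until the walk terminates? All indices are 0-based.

9 moves

l=0 r=10: -2+39=37 >17, r--
l=0 r=9: -2+32=30 >17, r--
l=0 r=8: -2+30=28 >17, r--
l=0 r=7: -2+27=25 >17, r--
l=0 r=6: -2+26=24 >17, r--
l=0 r=5: -2+24=22 >17, r--
l=0 r=4: -2+23=21 >17, r--
l=0 r=3: -2+14=12 <17, l++
l=1 r=3: 3+14=17, found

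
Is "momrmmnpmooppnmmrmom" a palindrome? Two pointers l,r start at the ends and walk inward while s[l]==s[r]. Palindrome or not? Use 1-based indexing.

not a palindrome (mismatch at 9,12)

[1,20] 'm'=='m' → l++,r--
[2,19] 'o'=='o' → l++,r--
[3,18] 'm'=='m' → l++,r--
[4,17] 'r'=='r' → l++,r--
[5,16] 'm'=='m' → l++,r--
[6,15] 'm'=='m' → l++,r--
[7,14] 'n'=='n' → l++,r--
[8,13] 'p'=='p' → l++,r--
[9,12] 'm'!='p' → stop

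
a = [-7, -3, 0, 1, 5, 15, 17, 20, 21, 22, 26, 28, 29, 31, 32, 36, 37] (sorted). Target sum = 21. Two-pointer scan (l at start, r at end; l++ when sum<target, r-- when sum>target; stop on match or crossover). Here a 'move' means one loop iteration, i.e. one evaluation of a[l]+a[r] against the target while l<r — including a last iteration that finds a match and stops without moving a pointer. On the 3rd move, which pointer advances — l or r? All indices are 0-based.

r

[0,16] -7+37=30 >21 → r--
[0,15] -7+36=29 >21 → r--
[0,14] -7+32=25 >21 → r--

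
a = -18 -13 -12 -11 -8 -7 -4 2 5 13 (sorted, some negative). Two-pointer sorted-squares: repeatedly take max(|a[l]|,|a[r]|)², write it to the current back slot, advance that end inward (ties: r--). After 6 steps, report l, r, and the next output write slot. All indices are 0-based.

[0,9] |-18|>|13| out[9]=324 → l++
[1,9] |-13|<=|13| out[8]=169 → r--
[1,8] |-13|>|5| out[7]=169 → l++
[2,8] |-12|>|5| out[6]=144 → l++
[3,8] |-11|>|5| out[5]=121 → l++
[4,8] |-8|>|5| out[4]=64 → l++

l=5, r=8, next write slot=3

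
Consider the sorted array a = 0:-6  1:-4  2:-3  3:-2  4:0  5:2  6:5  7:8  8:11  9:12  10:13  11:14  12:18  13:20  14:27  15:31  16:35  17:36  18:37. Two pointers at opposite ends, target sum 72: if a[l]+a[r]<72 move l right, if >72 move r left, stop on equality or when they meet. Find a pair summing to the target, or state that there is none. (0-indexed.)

[0,18] -6+37=31 <72 → l++
[1,18] -4+37=33 <72 → l++
[2,18] -3+37=34 <72 → l++
[3,18] -2+37=35 <72 → l++
[4,18] 0+37=37 <72 → l++
[5,18] 2+37=39 <72 → l++
[6,18] 5+37=42 <72 → l++
[7,18] 8+37=45 <72 → l++
[8,18] 11+37=48 <72 → l++
[9,18] 12+37=49 <72 → l++
[10,18] 13+37=50 <72 → l++
[11,18] 14+37=51 <72 → l++
[12,18] 18+37=55 <72 → l++
[13,18] 20+37=57 <72 → l++
[14,18] 27+37=64 <72 → l++
[15,18] 31+37=68 <72 → l++
[16,18] 35+37=72 → found

(35, 37)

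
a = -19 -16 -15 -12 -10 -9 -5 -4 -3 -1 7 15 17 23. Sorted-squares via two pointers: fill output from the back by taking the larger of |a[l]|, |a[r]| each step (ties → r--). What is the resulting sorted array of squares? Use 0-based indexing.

[0,13] |-19|<=|23| out[13]=529 → r--
[0,12] |-19|>|17| out[12]=361 → l++
[1,12] |-16|<=|17| out[11]=289 → r--
[1,11] |-16|>|15| out[10]=256 → l++
[2,11] |-15|<=|15| out[9]=225 → r--
[2,10] |-15|>|7| out[8]=225 → l++
[3,10] |-12|>|7| out[7]=144 → l++
[4,10] |-10|>|7| out[6]=100 → l++
[5,10] |-9|>|7| out[5]=81 → l++
[6,10] |-5|<=|7| out[4]=49 → r--
[6,9] |-5|>|-1| out[3]=25 → l++
[7,9] |-4|>|-1| out[2]=16 → l++
[8,9] |-3|>|-1| out[1]=9 → l++
[9,9] |-1|<=|-1| out[0]=1 → r--

[1, 9, 16, 25, 49, 81, 100, 144, 225, 225, 256, 289, 361, 529]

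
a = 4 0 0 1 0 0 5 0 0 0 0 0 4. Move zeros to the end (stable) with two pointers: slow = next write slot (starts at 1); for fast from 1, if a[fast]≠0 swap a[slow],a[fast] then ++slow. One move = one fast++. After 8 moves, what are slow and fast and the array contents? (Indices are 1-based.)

slow=4, fast=9, a=[4, 1, 5, 0, 0, 0, 0, 0, 0, 0, 0, 0, 4]

slow=1 fast=1: a[fast]=4≠0 swap→a[1]=4, slow++,fast++
slow=2 fast=2: a[fast]=0, fast++
slow=2 fast=3: a[fast]=0, fast++
slow=2 fast=4: a[fast]=1≠0 swap→a[2]=1, slow++,fast++
slow=3 fast=5: a[fast]=0, fast++
slow=3 fast=6: a[fast]=0, fast++
slow=3 fast=7: a[fast]=5≠0 swap→a[3]=5, slow++,fast++
slow=4 fast=8: a[fast]=0, fast++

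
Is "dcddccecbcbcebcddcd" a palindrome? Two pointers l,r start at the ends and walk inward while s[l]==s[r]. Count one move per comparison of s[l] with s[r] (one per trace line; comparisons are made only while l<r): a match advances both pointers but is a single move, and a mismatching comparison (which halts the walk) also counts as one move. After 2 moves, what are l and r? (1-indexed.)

l=3, r=17

[1,19] 'd'=='d' → l++,r--
[2,18] 'c'=='c' → l++,r--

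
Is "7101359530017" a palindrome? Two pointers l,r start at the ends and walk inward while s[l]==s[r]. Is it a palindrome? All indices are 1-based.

l=1 r=13: '7'=='7', l++,r--
l=2 r=12: '1'=='1', l++,r--
l=3 r=11: '0'=='0', l++,r--
l=4 r=10: '1'!='0', stop

not a palindrome (mismatch at 4,10)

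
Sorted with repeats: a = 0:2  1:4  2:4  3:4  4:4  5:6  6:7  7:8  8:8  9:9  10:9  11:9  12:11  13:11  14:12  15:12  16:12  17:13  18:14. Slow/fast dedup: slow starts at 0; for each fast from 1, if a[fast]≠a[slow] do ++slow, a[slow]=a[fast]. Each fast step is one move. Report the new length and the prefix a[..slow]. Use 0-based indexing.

(s=0,f=1) a[fast]=4≠a[slow]=2 write a[1]=4 → slow++,fast++
(s=1,f=2) a[fast]=4=a[slow] dup → fast++
(s=1,f=3) a[fast]=4=a[slow] dup → fast++
(s=1,f=4) a[fast]=4=a[slow] dup → fast++
(s=1,f=5) a[fast]=6≠a[slow]=4 write a[2]=6 → slow++,fast++
(s=2,f=6) a[fast]=7≠a[slow]=6 write a[3]=7 → slow++,fast++
(s=3,f=7) a[fast]=8≠a[slow]=7 write a[4]=8 → slow++,fast++
(s=4,f=8) a[fast]=8=a[slow] dup → fast++
(s=4,f=9) a[fast]=9≠a[slow]=8 write a[5]=9 → slow++,fast++
(s=5,f=10) a[fast]=9=a[slow] dup → fast++
(s=5,f=11) a[fast]=9=a[slow] dup → fast++
(s=5,f=12) a[fast]=11≠a[slow]=9 write a[6]=11 → slow++,fast++
(s=6,f=13) a[fast]=11=a[slow] dup → fast++
(s=6,f=14) a[fast]=12≠a[slow]=11 write a[7]=12 → slow++,fast++
(s=7,f=15) a[fast]=12=a[slow] dup → fast++
(s=7,f=16) a[fast]=12=a[slow] dup → fast++
(s=7,f=17) a[fast]=13≠a[slow]=12 write a[8]=13 → slow++,fast++
(s=8,f=18) a[fast]=14≠a[slow]=13 write a[9]=14 → slow++,fast++

length 10; prefix = [2, 4, 6, 7, 8, 9, 11, 12, 13, 14]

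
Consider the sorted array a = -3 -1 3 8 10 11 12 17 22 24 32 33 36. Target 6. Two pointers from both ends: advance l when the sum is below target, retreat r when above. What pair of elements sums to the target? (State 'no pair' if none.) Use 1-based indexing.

l=1 r=13: -3+36=33 >6, r--
l=1 r=12: -3+33=30 >6, r--
l=1 r=11: -3+32=29 >6, r--
l=1 r=10: -3+24=21 >6, r--
l=1 r=9: -3+22=19 >6, r--
l=1 r=8: -3+17=14 >6, r--
l=1 r=7: -3+12=9 >6, r--
l=1 r=6: -3+11=8 >6, r--
l=1 r=5: -3+10=7 >6, r--
l=1 r=4: -3+8=5 <6, l++
l=2 r=4: -1+8=7 >6, r--
l=2 r=3: -1+3=2 <6, l++

no pair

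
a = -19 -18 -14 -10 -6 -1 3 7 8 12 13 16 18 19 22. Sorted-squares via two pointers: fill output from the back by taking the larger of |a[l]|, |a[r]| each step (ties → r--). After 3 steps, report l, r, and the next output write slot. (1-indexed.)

l=2, r=13, next write slot=12

[1,15] |-19|<=|22| out[15]=484 → r--
[1,14] |-19|<=|19| out[14]=361 → r--
[1,13] |-19|>|18| out[13]=361 → l++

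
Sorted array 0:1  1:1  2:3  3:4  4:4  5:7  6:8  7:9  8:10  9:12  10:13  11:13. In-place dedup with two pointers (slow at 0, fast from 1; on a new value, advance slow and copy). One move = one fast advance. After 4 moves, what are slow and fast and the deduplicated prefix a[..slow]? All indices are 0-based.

(s=0,f=1) a[fast]=1=a[slow] dup → fast++
(s=0,f=2) a[fast]=3≠a[slow]=1 write a[1]=3 → slow++,fast++
(s=1,f=3) a[fast]=4≠a[slow]=3 write a[2]=4 → slow++,fast++
(s=2,f=4) a[fast]=4=a[slow] dup → fast++

slow=2, fast=5, prefix=[1, 3, 4]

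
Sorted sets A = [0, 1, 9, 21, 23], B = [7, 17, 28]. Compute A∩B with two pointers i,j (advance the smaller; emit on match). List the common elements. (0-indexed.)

[i=0,j=0] 0<7 → i++
[i=1,j=0] 1<7 → i++
[i=2,j=0] 9>7 → j++
[i=2,j=1] 9<17 → i++
[i=3,j=1] 21>17 → j++
[i=3,j=2] 21<28 → i++
[i=4,j=2] 23<28 → i++

intersection = []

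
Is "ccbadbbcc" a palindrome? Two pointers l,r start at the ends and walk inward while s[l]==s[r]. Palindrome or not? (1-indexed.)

[1,9] 'c'=='c' → l++,r--
[2,8] 'c'=='c' → l++,r--
[3,7] 'b'=='b' → l++,r--
[4,6] 'a'!='b' → stop

not a palindrome (mismatch at 4,6)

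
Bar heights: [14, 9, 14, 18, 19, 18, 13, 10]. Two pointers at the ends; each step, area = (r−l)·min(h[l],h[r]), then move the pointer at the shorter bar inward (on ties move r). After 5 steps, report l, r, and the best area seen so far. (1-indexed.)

l=4, r=6, best area=78

[1,8] min(14,10)*7=70 best=70 * → r--
[1,7] min(14,13)*6=78 best=78 * → r--
[1,6] min(14,18)*5=70 best=78 → l++
[2,6] min(9,18)*4=36 best=78 → l++
[3,6] min(14,18)*3=42 best=78 → l++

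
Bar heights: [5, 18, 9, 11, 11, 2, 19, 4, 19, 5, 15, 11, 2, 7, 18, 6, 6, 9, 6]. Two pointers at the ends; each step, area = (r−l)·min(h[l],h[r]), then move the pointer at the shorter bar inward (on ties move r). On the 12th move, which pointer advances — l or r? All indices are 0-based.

l=0 r=18: min(5,6)*18=90 best=90 *, l++
l=1 r=18: min(18,6)*17=102 best=102 *, r--
l=1 r=17: min(18,9)*16=144 best=144 *, r--
l=1 r=16: min(18,6)*15=90 best=144, r--
l=1 r=15: min(18,6)*14=84 best=144, r--
l=1 r=14: min(18,18)*13=234 best=234 *, r--
l=1 r=13: min(18,7)*12=84 best=234, r--
l=1 r=12: min(18,2)*11=22 best=234, r--
l=1 r=11: min(18,11)*10=110 best=234, r--
l=1 r=10: min(18,15)*9=135 best=234, r--
l=1 r=9: min(18,5)*8=40 best=234, r--
l=1 r=8: min(18,19)*7=126 best=234, l++

l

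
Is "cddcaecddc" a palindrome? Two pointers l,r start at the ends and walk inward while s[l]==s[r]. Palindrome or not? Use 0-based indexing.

l=0 r=9: 'c'=='c', l++,r--
l=1 r=8: 'd'=='d', l++,r--
l=2 r=7: 'd'=='d', l++,r--
l=3 r=6: 'c'=='c', l++,r--
l=4 r=5: 'a'!='e', stop

not a palindrome (mismatch at 4,5)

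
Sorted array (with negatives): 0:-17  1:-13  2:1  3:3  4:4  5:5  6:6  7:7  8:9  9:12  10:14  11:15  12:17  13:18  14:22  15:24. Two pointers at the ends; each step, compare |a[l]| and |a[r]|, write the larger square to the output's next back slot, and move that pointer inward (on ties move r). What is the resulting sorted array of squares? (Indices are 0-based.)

[1, 9, 16, 25, 36, 49, 81, 144, 169, 196, 225, 289, 289, 324, 484, 576]

[0,15] |-17|<=|24| out[15]=576 → r--
[0,14] |-17|<=|22| out[14]=484 → r--
[0,13] |-17|<=|18| out[13]=324 → r--
[0,12] |-17|<=|17| out[12]=289 → r--
[0,11] |-17|>|15| out[11]=289 → l++
[1,11] |-13|<=|15| out[10]=225 → r--
[1,10] |-13|<=|14| out[9]=196 → r--
[1,9] |-13|>|12| out[8]=169 → l++
[2,9] |1|<=|12| out[7]=144 → r--
[2,8] |1|<=|9| out[6]=81 → r--
[2,7] |1|<=|7| out[5]=49 → r--
[2,6] |1|<=|6| out[4]=36 → r--
[2,5] |1|<=|5| out[3]=25 → r--
[2,4] |1|<=|4| out[2]=16 → r--
[2,3] |1|<=|3| out[1]=9 → r--
[2,2] |1|<=|1| out[0]=1 → r--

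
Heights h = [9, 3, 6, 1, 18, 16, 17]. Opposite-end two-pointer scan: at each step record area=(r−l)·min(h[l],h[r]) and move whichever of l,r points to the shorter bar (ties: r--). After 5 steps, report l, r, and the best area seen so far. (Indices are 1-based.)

l=5, r=6, best area=54

[1,7] min(9,17)*6=54 best=54 * → l++
[2,7] min(3,17)*5=15 best=54 → l++
[3,7] min(6,17)*4=24 best=54 → l++
[4,7] min(1,17)*3=3 best=54 → l++
[5,7] min(18,17)*2=34 best=54 → r--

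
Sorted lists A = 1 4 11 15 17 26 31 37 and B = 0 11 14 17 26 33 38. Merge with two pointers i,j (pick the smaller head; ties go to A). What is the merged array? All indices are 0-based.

[0, 1, 4, 11, 11, 14, 15, 17, 17, 26, 26, 31, 33, 37, 38]

i=0 j=0: A[i]=1>B[j]=0 take 0, j++
i=0 j=1: A[i]=1<=B[j]=11 take 1, i++
i=1 j=1: A[i]=4<=B[j]=11 take 4, i++
i=2 j=1: A[i]=11<=B[j]=11 take 11, i++
i=3 j=1: A[i]=15>B[j]=11 take 11, j++
i=3 j=2: A[i]=15>B[j]=14 take 14, j++
i=3 j=3: A[i]=15<=B[j]=17 take 15, i++
i=4 j=3: A[i]=17<=B[j]=17 take 17, i++
i=5 j=3: A[i]=26>B[j]=17 take 17, j++
i=5 j=4: A[i]=26<=B[j]=26 take 26, i++
i=6 j=4: A[i]=31>B[j]=26 take 26, j++
i=6 j=5: A[i]=31<=B[j]=33 take 31, i++
i=7 j=5: A[i]=37>B[j]=33 take 33, j++
i=7 j=6: A[i]=37<=B[j]=38 take 37, i++
i=8 j=6: A done, take B[j]=38, j++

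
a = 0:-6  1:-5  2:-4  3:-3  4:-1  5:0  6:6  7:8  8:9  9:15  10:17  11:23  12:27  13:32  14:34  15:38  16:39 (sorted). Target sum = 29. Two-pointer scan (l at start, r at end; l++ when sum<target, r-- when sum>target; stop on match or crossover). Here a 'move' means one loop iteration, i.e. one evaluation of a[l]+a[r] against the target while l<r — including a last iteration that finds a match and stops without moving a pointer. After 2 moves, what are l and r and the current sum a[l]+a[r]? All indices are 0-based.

[0,16] -6+39=33 >29 → r--
[0,15] -6+38=32 >29 → r--

l=0, r=14, sum=28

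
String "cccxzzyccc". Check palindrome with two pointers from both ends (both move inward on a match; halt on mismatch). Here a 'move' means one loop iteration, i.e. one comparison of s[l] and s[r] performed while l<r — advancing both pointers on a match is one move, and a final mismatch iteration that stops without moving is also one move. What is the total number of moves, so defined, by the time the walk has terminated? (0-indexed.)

[0,9] 'c'=='c' → l++,r--
[1,8] 'c'=='c' → l++,r--
[2,7] 'c'=='c' → l++,r--
[3,6] 'x'!='y' → stop

4 moves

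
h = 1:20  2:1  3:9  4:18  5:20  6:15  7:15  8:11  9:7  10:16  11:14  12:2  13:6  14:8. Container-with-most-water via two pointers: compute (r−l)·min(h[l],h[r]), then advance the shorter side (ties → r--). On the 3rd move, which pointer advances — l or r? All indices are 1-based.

l=1 r=14: min(20,8)*13=104 best=104 *, r--
l=1 r=13: min(20,6)*12=72 best=104, r--
l=1 r=12: min(20,2)*11=22 best=104, r--

r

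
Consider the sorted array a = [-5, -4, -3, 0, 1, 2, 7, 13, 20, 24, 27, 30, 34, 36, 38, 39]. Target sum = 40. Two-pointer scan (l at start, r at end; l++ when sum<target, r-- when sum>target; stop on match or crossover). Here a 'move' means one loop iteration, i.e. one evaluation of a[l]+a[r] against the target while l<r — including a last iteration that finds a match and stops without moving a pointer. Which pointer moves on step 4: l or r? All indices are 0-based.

[0,15] -5+39=34 <40 → l++
[1,15] -4+39=35 <40 → l++
[2,15] -3+39=36 <40 → l++
[3,15] 0+39=39 <40 → l++

l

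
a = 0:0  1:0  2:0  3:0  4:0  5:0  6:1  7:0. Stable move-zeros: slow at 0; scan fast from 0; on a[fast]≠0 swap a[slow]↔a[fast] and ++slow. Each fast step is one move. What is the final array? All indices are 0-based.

[1, 0, 0, 0, 0, 0, 0, 0]

slow=0 fast=0: a[fast]=0, fast++
slow=0 fast=1: a[fast]=0, fast++
slow=0 fast=2: a[fast]=0, fast++
slow=0 fast=3: a[fast]=0, fast++
slow=0 fast=4: a[fast]=0, fast++
slow=0 fast=5: a[fast]=0, fast++
slow=0 fast=6: a[fast]=1≠0 swap→a[0]=1, slow++,fast++
slow=1 fast=7: a[fast]=0, fast++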